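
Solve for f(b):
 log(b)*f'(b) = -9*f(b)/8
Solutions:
 f(b) = C1*exp(-9*li(b)/8)


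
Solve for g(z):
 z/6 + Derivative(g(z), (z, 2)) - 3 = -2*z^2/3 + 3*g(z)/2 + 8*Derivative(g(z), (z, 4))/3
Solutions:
 g(z) = 4*z^2/9 + z/9 + (C1*sin(sqrt(3)*z*sin(atan(sqrt(15))/2)/2) + C2*cos(sqrt(3)*z*sin(atan(sqrt(15))/2)/2))*exp(-sqrt(3)*z*cos(atan(sqrt(15))/2)/2) + (C3*sin(sqrt(3)*z*sin(atan(sqrt(15))/2)/2) + C4*cos(sqrt(3)*z*sin(atan(sqrt(15))/2)/2))*exp(sqrt(3)*z*cos(atan(sqrt(15))/2)/2) - 38/27


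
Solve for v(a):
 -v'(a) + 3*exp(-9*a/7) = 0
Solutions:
 v(a) = C1 - 7*exp(-9*a/7)/3


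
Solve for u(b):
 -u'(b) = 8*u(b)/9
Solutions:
 u(b) = C1*exp(-8*b/9)


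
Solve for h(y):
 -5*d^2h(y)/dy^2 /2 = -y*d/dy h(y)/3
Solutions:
 h(y) = C1 + C2*erfi(sqrt(15)*y/15)


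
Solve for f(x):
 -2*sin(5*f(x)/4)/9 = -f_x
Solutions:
 -2*x/9 + 2*log(cos(5*f(x)/4) - 1)/5 - 2*log(cos(5*f(x)/4) + 1)/5 = C1


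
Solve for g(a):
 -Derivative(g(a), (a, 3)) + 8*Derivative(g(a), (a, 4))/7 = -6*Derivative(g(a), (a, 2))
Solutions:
 g(a) = C1 + C2*a + (C3*sin(sqrt(1295)*a/16) + C4*cos(sqrt(1295)*a/16))*exp(7*a/16)


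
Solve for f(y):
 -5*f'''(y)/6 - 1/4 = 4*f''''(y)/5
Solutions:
 f(y) = C1 + C2*y + C3*y^2 + C4*exp(-25*y/24) - y^3/20


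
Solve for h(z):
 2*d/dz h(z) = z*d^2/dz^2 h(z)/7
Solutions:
 h(z) = C1 + C2*z^15


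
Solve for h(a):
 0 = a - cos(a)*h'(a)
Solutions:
 h(a) = C1 + Integral(a/cos(a), a)


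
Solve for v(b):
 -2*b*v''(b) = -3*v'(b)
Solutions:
 v(b) = C1 + C2*b^(5/2)


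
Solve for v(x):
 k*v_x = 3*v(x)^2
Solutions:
 v(x) = -k/(C1*k + 3*x)


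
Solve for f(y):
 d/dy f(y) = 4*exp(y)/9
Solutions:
 f(y) = C1 + 4*exp(y)/9


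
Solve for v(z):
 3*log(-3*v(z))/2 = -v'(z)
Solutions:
 2*Integral(1/(log(-_y) + log(3)), (_y, v(z)))/3 = C1 - z


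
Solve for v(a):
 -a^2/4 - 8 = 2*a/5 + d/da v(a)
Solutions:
 v(a) = C1 - a^3/12 - a^2/5 - 8*a


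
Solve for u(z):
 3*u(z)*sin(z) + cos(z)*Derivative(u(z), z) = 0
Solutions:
 u(z) = C1*cos(z)^3


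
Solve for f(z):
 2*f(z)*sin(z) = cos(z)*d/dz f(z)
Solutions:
 f(z) = C1/cos(z)^2


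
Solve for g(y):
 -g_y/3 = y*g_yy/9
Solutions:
 g(y) = C1 + C2/y^2


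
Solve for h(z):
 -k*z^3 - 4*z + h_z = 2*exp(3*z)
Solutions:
 h(z) = C1 + k*z^4/4 + 2*z^2 + 2*exp(3*z)/3


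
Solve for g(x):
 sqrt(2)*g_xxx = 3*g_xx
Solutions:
 g(x) = C1 + C2*x + C3*exp(3*sqrt(2)*x/2)


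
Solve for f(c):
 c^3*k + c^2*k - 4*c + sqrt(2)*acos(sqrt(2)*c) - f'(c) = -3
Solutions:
 f(c) = C1 + c^4*k/4 + c^3*k/3 - 2*c^2 + 3*c + sqrt(2)*(c*acos(sqrt(2)*c) - sqrt(2)*sqrt(1 - 2*c^2)/2)


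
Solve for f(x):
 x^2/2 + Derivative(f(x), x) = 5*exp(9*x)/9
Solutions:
 f(x) = C1 - x^3/6 + 5*exp(9*x)/81


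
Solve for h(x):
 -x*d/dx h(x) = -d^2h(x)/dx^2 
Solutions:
 h(x) = C1 + C2*erfi(sqrt(2)*x/2)


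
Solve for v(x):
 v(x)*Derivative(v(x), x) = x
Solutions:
 v(x) = -sqrt(C1 + x^2)
 v(x) = sqrt(C1 + x^2)


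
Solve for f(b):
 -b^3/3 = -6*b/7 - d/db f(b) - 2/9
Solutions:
 f(b) = C1 + b^4/12 - 3*b^2/7 - 2*b/9


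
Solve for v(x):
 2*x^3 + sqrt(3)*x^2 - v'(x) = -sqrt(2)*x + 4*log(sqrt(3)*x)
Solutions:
 v(x) = C1 + x^4/2 + sqrt(3)*x^3/3 + sqrt(2)*x^2/2 - 4*x*log(x) - x*log(9) + 4*x


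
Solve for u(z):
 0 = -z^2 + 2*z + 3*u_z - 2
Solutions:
 u(z) = C1 + z^3/9 - z^2/3 + 2*z/3


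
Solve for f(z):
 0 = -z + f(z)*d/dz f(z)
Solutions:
 f(z) = -sqrt(C1 + z^2)
 f(z) = sqrt(C1 + z^2)


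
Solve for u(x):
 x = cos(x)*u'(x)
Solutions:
 u(x) = C1 + Integral(x/cos(x), x)


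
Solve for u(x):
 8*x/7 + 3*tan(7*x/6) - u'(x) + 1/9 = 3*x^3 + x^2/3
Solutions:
 u(x) = C1 - 3*x^4/4 - x^3/9 + 4*x^2/7 + x/9 - 18*log(cos(7*x/6))/7


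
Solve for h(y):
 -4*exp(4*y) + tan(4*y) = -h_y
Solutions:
 h(y) = C1 + exp(4*y) + log(cos(4*y))/4


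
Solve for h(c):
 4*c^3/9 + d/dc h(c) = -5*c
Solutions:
 h(c) = C1 - c^4/9 - 5*c^2/2


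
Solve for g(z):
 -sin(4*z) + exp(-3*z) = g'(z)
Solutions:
 g(z) = C1 + cos(4*z)/4 - exp(-3*z)/3


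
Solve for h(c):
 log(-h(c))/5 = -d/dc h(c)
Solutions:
 -li(-h(c)) = C1 - c/5


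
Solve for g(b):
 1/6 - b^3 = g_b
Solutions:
 g(b) = C1 - b^4/4 + b/6


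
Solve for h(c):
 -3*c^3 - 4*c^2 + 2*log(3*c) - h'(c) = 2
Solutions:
 h(c) = C1 - 3*c^4/4 - 4*c^3/3 + 2*c*log(c) - 4*c + 2*c*log(3)


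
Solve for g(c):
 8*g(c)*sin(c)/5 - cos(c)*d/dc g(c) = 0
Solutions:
 g(c) = C1/cos(c)^(8/5)


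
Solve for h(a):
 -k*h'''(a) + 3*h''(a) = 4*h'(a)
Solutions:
 h(a) = C1 + C2*exp(a*(3 - sqrt(9 - 16*k))/(2*k)) + C3*exp(a*(sqrt(9 - 16*k) + 3)/(2*k))


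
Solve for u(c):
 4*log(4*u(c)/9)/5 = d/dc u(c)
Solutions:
 -5*Integral(1/(log(_y) - 2*log(3) + 2*log(2)), (_y, u(c)))/4 = C1 - c


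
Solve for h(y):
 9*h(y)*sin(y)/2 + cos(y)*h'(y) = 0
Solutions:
 h(y) = C1*cos(y)^(9/2)


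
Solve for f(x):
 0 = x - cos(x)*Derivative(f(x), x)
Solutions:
 f(x) = C1 + Integral(x/cos(x), x)


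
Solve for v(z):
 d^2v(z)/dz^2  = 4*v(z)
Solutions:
 v(z) = C1*exp(-2*z) + C2*exp(2*z)


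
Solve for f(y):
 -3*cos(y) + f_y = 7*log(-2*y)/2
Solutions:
 f(y) = C1 + 7*y*log(-y)/2 - 7*y/2 + 7*y*log(2)/2 + 3*sin(y)


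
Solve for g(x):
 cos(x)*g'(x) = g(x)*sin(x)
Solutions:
 g(x) = C1/cos(x)


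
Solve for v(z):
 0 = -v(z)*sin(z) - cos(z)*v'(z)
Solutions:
 v(z) = C1*cos(z)


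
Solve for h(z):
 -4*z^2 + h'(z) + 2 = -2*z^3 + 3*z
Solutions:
 h(z) = C1 - z^4/2 + 4*z^3/3 + 3*z^2/2 - 2*z


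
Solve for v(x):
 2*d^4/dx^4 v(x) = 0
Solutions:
 v(x) = C1 + C2*x + C3*x^2 + C4*x^3


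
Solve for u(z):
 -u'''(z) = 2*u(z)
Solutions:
 u(z) = C3*exp(-2^(1/3)*z) + (C1*sin(2^(1/3)*sqrt(3)*z/2) + C2*cos(2^(1/3)*sqrt(3)*z/2))*exp(2^(1/3)*z/2)


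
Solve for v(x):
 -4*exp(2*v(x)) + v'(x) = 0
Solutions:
 v(x) = log(-sqrt(-1/(C1 + 4*x))) - log(2)/2
 v(x) = log(-1/(C1 + 4*x))/2 - log(2)/2


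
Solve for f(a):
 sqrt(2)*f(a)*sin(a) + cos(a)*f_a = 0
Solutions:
 f(a) = C1*cos(a)^(sqrt(2))


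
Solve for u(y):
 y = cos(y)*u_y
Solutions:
 u(y) = C1 + Integral(y/cos(y), y)


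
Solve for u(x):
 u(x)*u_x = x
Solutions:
 u(x) = -sqrt(C1 + x^2)
 u(x) = sqrt(C1 + x^2)


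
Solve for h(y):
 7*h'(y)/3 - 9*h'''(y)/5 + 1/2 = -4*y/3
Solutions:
 h(y) = C1 + C2*exp(-sqrt(105)*y/9) + C3*exp(sqrt(105)*y/9) - 2*y^2/7 - 3*y/14


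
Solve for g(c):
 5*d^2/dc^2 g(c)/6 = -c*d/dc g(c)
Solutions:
 g(c) = C1 + C2*erf(sqrt(15)*c/5)


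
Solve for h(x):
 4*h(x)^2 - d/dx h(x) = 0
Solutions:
 h(x) = -1/(C1 + 4*x)


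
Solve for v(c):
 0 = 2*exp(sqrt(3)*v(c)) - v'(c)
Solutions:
 v(c) = sqrt(3)*(2*log(-1/(C1 + 2*c)) - log(3))/6


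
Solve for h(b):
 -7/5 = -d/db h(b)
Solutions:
 h(b) = C1 + 7*b/5


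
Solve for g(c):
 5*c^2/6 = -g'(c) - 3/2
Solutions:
 g(c) = C1 - 5*c^3/18 - 3*c/2


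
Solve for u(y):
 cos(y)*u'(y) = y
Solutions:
 u(y) = C1 + Integral(y/cos(y), y)


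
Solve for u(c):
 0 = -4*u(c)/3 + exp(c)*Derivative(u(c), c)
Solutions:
 u(c) = C1*exp(-4*exp(-c)/3)


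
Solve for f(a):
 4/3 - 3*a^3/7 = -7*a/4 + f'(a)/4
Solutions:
 f(a) = C1 - 3*a^4/7 + 7*a^2/2 + 16*a/3


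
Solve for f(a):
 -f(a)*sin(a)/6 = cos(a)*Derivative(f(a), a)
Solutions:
 f(a) = C1*cos(a)^(1/6)


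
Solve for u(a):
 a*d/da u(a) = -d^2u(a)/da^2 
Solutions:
 u(a) = C1 + C2*erf(sqrt(2)*a/2)


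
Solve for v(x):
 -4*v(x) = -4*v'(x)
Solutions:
 v(x) = C1*exp(x)


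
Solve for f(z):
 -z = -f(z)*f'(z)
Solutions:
 f(z) = -sqrt(C1 + z^2)
 f(z) = sqrt(C1 + z^2)


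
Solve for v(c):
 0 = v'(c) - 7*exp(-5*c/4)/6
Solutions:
 v(c) = C1 - 14*exp(-5*c/4)/15


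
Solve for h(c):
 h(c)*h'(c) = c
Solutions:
 h(c) = -sqrt(C1 + c^2)
 h(c) = sqrt(C1 + c^2)


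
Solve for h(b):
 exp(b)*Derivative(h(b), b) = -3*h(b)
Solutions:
 h(b) = C1*exp(3*exp(-b))


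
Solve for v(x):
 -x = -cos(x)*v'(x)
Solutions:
 v(x) = C1 + Integral(x/cos(x), x)


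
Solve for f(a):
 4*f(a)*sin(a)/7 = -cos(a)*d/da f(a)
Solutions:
 f(a) = C1*cos(a)^(4/7)


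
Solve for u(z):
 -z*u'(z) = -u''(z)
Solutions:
 u(z) = C1 + C2*erfi(sqrt(2)*z/2)


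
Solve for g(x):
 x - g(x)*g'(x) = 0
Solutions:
 g(x) = -sqrt(C1 + x^2)
 g(x) = sqrt(C1 + x^2)


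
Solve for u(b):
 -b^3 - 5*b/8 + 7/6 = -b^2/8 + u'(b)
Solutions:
 u(b) = C1 - b^4/4 + b^3/24 - 5*b^2/16 + 7*b/6


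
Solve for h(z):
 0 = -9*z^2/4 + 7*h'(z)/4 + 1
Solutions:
 h(z) = C1 + 3*z^3/7 - 4*z/7


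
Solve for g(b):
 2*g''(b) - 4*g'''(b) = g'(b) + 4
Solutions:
 g(b) = C1 - 4*b + (C2*sin(sqrt(3)*b/4) + C3*cos(sqrt(3)*b/4))*exp(b/4)


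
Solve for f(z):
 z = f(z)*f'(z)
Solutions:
 f(z) = -sqrt(C1 + z^2)
 f(z) = sqrt(C1 + z^2)


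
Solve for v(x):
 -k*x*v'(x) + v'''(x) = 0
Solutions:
 v(x) = C1 + Integral(C2*airyai(k^(1/3)*x) + C3*airybi(k^(1/3)*x), x)


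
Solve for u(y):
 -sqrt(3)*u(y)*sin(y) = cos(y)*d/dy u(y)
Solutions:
 u(y) = C1*cos(y)^(sqrt(3))


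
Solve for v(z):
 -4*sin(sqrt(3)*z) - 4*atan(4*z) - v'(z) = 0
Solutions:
 v(z) = C1 - 4*z*atan(4*z) + log(16*z^2 + 1)/2 + 4*sqrt(3)*cos(sqrt(3)*z)/3


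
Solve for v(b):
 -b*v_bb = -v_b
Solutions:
 v(b) = C1 + C2*b^2


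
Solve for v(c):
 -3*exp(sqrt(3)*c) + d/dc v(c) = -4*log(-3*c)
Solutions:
 v(c) = C1 - 4*c*log(-c) + 4*c*(1 - log(3)) + sqrt(3)*exp(sqrt(3)*c)


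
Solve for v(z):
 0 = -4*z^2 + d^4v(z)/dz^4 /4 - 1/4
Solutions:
 v(z) = C1 + C2*z + C3*z^2 + C4*z^3 + 2*z^6/45 + z^4/24


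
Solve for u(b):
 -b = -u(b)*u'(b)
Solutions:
 u(b) = -sqrt(C1 + b^2)
 u(b) = sqrt(C1 + b^2)


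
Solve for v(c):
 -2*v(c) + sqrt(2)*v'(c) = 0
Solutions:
 v(c) = C1*exp(sqrt(2)*c)


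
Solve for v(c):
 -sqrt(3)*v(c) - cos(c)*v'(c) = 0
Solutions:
 v(c) = C1*(sin(c) - 1)^(sqrt(3)/2)/(sin(c) + 1)^(sqrt(3)/2)


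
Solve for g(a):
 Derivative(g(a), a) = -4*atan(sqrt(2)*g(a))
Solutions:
 Integral(1/atan(sqrt(2)*_y), (_y, g(a))) = C1 - 4*a


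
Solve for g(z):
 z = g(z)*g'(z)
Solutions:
 g(z) = -sqrt(C1 + z^2)
 g(z) = sqrt(C1 + z^2)


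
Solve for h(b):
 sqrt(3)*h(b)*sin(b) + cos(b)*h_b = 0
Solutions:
 h(b) = C1*cos(b)^(sqrt(3))


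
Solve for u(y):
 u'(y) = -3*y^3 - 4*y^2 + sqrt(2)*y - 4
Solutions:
 u(y) = C1 - 3*y^4/4 - 4*y^3/3 + sqrt(2)*y^2/2 - 4*y


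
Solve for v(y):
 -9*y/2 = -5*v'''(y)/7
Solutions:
 v(y) = C1 + C2*y + C3*y^2 + 21*y^4/80


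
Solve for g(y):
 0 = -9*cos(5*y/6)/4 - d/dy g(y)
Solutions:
 g(y) = C1 - 27*sin(5*y/6)/10


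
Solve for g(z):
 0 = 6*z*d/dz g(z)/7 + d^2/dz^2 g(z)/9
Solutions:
 g(z) = C1 + C2*erf(3*sqrt(21)*z/7)


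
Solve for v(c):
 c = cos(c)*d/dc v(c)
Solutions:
 v(c) = C1 + Integral(c/cos(c), c)


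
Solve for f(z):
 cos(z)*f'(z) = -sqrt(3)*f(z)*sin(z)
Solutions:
 f(z) = C1*cos(z)^(sqrt(3))


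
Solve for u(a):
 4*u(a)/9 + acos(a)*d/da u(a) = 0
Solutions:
 u(a) = C1*exp(-4*Integral(1/acos(a), a)/9)


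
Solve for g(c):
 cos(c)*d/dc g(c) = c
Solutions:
 g(c) = C1 + Integral(c/cos(c), c)


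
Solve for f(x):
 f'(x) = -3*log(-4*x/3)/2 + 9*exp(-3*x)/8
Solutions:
 f(x) = C1 - 3*x*log(-x)/2 + x*(-3*log(2) + 3/2 + 3*log(3)/2) - 3*exp(-3*x)/8


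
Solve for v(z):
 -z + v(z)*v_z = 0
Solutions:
 v(z) = -sqrt(C1 + z^2)
 v(z) = sqrt(C1 + z^2)


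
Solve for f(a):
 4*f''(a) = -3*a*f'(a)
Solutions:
 f(a) = C1 + C2*erf(sqrt(6)*a/4)


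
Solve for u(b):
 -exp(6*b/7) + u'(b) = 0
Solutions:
 u(b) = C1 + 7*exp(6*b/7)/6


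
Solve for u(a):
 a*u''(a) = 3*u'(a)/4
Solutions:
 u(a) = C1 + C2*a^(7/4)


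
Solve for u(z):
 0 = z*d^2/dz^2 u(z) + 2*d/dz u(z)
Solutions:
 u(z) = C1 + C2/z


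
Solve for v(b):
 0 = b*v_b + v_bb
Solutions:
 v(b) = C1 + C2*erf(sqrt(2)*b/2)


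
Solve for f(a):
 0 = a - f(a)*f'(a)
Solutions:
 f(a) = -sqrt(C1 + a^2)
 f(a) = sqrt(C1 + a^2)


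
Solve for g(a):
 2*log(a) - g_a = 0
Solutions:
 g(a) = C1 + 2*a*log(a) - 2*a


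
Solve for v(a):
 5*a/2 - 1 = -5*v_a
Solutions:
 v(a) = C1 - a^2/4 + a/5


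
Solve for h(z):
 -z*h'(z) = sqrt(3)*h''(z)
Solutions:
 h(z) = C1 + C2*erf(sqrt(2)*3^(3/4)*z/6)


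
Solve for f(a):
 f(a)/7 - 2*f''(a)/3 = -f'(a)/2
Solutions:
 f(a) = C1*exp(a*(21 - sqrt(1113))/56) + C2*exp(a*(21 + sqrt(1113))/56)


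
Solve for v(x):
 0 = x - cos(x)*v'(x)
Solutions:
 v(x) = C1 + Integral(x/cos(x), x)


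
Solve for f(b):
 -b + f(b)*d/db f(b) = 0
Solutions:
 f(b) = -sqrt(C1 + b^2)
 f(b) = sqrt(C1 + b^2)


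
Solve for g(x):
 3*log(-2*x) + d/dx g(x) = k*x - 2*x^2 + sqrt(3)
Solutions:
 g(x) = C1 + k*x^2/2 - 2*x^3/3 - 3*x*log(-x) + x*(-3*log(2) + sqrt(3) + 3)


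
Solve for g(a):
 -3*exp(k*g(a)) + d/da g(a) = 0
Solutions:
 g(a) = Piecewise((log(-1/(C1*k + 3*a*k))/k, Ne(k, 0)), (nan, True))
 g(a) = Piecewise((C1 + 3*a, Eq(k, 0)), (nan, True))


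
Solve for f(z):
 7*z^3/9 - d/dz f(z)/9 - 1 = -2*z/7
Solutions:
 f(z) = C1 + 7*z^4/4 + 9*z^2/7 - 9*z


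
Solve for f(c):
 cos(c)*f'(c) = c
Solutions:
 f(c) = C1 + Integral(c/cos(c), c)


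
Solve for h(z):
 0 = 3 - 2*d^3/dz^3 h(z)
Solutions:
 h(z) = C1 + C2*z + C3*z^2 + z^3/4


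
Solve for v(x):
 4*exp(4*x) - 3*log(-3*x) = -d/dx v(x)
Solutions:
 v(x) = C1 + 3*x*log(-x) + 3*x*(-1 + log(3)) - exp(4*x)


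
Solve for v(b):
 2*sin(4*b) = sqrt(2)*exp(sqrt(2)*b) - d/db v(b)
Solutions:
 v(b) = C1 + exp(sqrt(2)*b) + cos(4*b)/2


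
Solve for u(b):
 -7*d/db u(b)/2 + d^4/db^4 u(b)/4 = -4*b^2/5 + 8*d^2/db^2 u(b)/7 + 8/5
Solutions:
 u(b) = C1 + C2*exp(-b*(32/(sqrt(8841441)/441 + 7)^(1/3) + 21*(sqrt(8841441)/441 + 7)^(1/3))/42)*sin(sqrt(3)*b*(-21*(sqrt(8841441)/441 + 7)^(1/3) + 32/(sqrt(8841441)/441 + 7)^(1/3))/42) + C3*exp(-b*(32/(sqrt(8841441)/441 + 7)^(1/3) + 21*(sqrt(8841441)/441 + 7)^(1/3))/42)*cos(sqrt(3)*b*(-21*(sqrt(8841441)/441 + 7)^(1/3) + 32/(sqrt(8841441)/441 + 7)^(1/3))/42) + C4*exp(b*(32/(21*(sqrt(8841441)/441 + 7)^(1/3)) + (sqrt(8841441)/441 + 7)^(1/3))) + 8*b^3/105 - 128*b^2/1715 - 6864*b/16807


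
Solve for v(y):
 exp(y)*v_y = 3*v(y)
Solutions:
 v(y) = C1*exp(-3*exp(-y))


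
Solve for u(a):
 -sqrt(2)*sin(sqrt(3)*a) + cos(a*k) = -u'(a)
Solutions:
 u(a) = C1 - sqrt(6)*cos(sqrt(3)*a)/3 - sin(a*k)/k


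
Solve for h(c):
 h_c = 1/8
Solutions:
 h(c) = C1 + c/8


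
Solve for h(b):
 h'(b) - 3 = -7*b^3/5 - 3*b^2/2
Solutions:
 h(b) = C1 - 7*b^4/20 - b^3/2 + 3*b


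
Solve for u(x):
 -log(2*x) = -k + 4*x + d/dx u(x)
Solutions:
 u(x) = C1 + k*x - 2*x^2 - x*log(x) - x*log(2) + x


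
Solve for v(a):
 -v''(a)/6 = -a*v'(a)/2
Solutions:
 v(a) = C1 + C2*erfi(sqrt(6)*a/2)


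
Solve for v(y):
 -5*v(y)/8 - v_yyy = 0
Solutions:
 v(y) = C3*exp(-5^(1/3)*y/2) + (C1*sin(sqrt(3)*5^(1/3)*y/4) + C2*cos(sqrt(3)*5^(1/3)*y/4))*exp(5^(1/3)*y/4)


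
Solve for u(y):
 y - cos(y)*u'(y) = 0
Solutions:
 u(y) = C1 + Integral(y/cos(y), y)


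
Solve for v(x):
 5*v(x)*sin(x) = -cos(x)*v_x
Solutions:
 v(x) = C1*cos(x)^5


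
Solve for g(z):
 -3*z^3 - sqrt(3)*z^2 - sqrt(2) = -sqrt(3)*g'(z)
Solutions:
 g(z) = C1 + sqrt(3)*z^4/4 + z^3/3 + sqrt(6)*z/3


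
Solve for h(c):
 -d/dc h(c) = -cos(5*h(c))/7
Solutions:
 -c/7 - log(sin(5*h(c)) - 1)/10 + log(sin(5*h(c)) + 1)/10 = C1


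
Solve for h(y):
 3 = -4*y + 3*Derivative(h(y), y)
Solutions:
 h(y) = C1 + 2*y^2/3 + y


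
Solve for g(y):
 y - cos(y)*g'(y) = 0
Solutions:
 g(y) = C1 + Integral(y/cos(y), y)


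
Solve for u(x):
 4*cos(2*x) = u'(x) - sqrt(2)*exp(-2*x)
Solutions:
 u(x) = C1 + 2*sin(2*x) - sqrt(2)*exp(-2*x)/2


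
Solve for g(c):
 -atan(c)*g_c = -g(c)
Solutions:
 g(c) = C1*exp(Integral(1/atan(c), c))


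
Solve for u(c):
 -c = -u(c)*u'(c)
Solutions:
 u(c) = -sqrt(C1 + c^2)
 u(c) = sqrt(C1 + c^2)


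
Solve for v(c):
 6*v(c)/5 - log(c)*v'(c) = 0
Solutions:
 v(c) = C1*exp(6*li(c)/5)


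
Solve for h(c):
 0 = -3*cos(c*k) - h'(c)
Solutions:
 h(c) = C1 - 3*sin(c*k)/k


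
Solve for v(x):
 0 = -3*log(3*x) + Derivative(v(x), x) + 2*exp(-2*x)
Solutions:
 v(x) = C1 + 3*x*log(x) + 3*x*(-1 + log(3)) + exp(-2*x)


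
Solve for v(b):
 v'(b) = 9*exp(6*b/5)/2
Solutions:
 v(b) = C1 + 15*exp(6*b/5)/4


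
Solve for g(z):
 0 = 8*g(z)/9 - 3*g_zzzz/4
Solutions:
 g(z) = C1*exp(-2*6^(1/4)*z/3) + C2*exp(2*6^(1/4)*z/3) + C3*sin(2*6^(1/4)*z/3) + C4*cos(2*6^(1/4)*z/3)


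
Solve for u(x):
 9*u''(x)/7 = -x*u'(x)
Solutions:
 u(x) = C1 + C2*erf(sqrt(14)*x/6)


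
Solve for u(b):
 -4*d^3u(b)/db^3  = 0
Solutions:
 u(b) = C1 + C2*b + C3*b^2


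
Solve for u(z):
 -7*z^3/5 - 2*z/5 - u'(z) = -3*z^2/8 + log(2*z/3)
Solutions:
 u(z) = C1 - 7*z^4/20 + z^3/8 - z^2/5 - z*log(z) + z*log(3/2) + z


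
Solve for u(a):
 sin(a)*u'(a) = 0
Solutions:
 u(a) = C1


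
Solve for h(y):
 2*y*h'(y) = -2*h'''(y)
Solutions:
 h(y) = C1 + Integral(C2*airyai(-y) + C3*airybi(-y), y)


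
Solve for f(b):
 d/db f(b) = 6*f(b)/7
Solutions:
 f(b) = C1*exp(6*b/7)


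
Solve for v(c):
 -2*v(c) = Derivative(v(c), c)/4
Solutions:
 v(c) = C1*exp(-8*c)


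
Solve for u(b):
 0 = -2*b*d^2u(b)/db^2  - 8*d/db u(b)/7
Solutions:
 u(b) = C1 + C2*b^(3/7)


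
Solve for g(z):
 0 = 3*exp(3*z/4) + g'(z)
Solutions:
 g(z) = C1 - 4*exp(3*z/4)


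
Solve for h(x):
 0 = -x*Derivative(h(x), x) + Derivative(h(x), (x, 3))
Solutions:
 h(x) = C1 + Integral(C2*airyai(x) + C3*airybi(x), x)


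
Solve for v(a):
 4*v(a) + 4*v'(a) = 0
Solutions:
 v(a) = C1*exp(-a)


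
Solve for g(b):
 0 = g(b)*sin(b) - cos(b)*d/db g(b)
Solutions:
 g(b) = C1/cos(b)


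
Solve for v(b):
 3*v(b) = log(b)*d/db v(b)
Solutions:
 v(b) = C1*exp(3*li(b))


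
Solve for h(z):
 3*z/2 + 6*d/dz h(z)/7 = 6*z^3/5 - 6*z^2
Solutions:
 h(z) = C1 + 7*z^4/20 - 7*z^3/3 - 7*z^2/8


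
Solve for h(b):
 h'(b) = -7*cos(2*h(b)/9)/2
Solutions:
 7*b/2 - 9*log(sin(2*h(b)/9) - 1)/4 + 9*log(sin(2*h(b)/9) + 1)/4 = C1


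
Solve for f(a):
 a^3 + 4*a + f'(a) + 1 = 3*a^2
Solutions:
 f(a) = C1 - a^4/4 + a^3 - 2*a^2 - a


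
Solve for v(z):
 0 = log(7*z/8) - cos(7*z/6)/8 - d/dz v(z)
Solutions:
 v(z) = C1 + z*log(z) - 3*z*log(2) - z + z*log(7) - 3*sin(7*z/6)/28


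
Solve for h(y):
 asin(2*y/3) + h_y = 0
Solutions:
 h(y) = C1 - y*asin(2*y/3) - sqrt(9 - 4*y^2)/2


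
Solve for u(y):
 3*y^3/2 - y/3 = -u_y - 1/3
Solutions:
 u(y) = C1 - 3*y^4/8 + y^2/6 - y/3


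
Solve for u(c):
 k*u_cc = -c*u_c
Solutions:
 u(c) = C1 + C2*sqrt(k)*erf(sqrt(2)*c*sqrt(1/k)/2)


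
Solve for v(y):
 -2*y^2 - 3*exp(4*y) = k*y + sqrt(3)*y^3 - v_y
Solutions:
 v(y) = C1 + k*y^2/2 + sqrt(3)*y^4/4 + 2*y^3/3 + 3*exp(4*y)/4


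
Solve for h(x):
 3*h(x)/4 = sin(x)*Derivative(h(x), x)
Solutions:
 h(x) = C1*(cos(x) - 1)^(3/8)/(cos(x) + 1)^(3/8)


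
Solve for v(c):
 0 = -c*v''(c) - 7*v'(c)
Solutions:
 v(c) = C1 + C2/c^6


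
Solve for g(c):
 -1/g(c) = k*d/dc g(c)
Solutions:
 g(c) = -sqrt(C1 - 2*c/k)
 g(c) = sqrt(C1 - 2*c/k)


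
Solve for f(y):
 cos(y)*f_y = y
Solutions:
 f(y) = C1 + Integral(y/cos(y), y)


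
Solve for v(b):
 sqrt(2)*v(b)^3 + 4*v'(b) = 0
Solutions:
 v(b) = -sqrt(2)*sqrt(-1/(C1 - sqrt(2)*b))
 v(b) = sqrt(2)*sqrt(-1/(C1 - sqrt(2)*b))


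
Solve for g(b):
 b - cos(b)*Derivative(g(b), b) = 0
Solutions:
 g(b) = C1 + Integral(b/cos(b), b)


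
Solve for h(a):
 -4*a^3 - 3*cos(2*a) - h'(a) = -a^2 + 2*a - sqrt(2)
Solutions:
 h(a) = C1 - a^4 + a^3/3 - a^2 + sqrt(2)*a - 3*sin(2*a)/2


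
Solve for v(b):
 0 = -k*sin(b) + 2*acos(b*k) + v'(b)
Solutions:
 v(b) = C1 - k*cos(b) - 2*Piecewise((b*acos(b*k) - sqrt(-b^2*k^2 + 1)/k, Ne(k, 0)), (pi*b/2, True))


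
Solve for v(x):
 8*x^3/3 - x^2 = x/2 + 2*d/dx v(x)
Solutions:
 v(x) = C1 + x^4/3 - x^3/6 - x^2/8


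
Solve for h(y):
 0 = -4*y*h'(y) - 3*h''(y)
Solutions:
 h(y) = C1 + C2*erf(sqrt(6)*y/3)


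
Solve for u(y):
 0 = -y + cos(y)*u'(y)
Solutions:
 u(y) = C1 + Integral(y/cos(y), y)


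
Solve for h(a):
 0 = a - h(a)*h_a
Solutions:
 h(a) = -sqrt(C1 + a^2)
 h(a) = sqrt(C1 + a^2)


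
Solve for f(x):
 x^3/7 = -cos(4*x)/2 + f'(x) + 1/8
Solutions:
 f(x) = C1 + x^4/28 - x/8 + sin(4*x)/8


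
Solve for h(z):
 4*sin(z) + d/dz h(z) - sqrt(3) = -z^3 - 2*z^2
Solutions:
 h(z) = C1 - z^4/4 - 2*z^3/3 + sqrt(3)*z + 4*cos(z)


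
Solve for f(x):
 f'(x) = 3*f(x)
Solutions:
 f(x) = C1*exp(3*x)


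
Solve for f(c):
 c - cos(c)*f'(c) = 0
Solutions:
 f(c) = C1 + Integral(c/cos(c), c)


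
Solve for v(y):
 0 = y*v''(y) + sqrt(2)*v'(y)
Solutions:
 v(y) = C1 + C2*y^(1 - sqrt(2))


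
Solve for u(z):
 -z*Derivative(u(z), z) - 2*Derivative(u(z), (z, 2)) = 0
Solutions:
 u(z) = C1 + C2*erf(z/2)


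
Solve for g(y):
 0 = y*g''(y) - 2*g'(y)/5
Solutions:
 g(y) = C1 + C2*y^(7/5)


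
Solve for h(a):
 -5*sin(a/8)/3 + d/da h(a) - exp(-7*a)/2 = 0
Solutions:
 h(a) = C1 - 40*cos(a/8)/3 - exp(-7*a)/14


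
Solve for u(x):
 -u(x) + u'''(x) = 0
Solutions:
 u(x) = C3*exp(x) + (C1*sin(sqrt(3)*x/2) + C2*cos(sqrt(3)*x/2))*exp(-x/2)


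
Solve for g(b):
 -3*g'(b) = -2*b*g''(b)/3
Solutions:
 g(b) = C1 + C2*b^(11/2)


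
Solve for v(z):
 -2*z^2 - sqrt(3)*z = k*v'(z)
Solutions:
 v(z) = C1 - 2*z^3/(3*k) - sqrt(3)*z^2/(2*k)


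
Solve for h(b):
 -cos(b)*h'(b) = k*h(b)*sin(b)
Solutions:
 h(b) = C1*exp(k*log(cos(b)))


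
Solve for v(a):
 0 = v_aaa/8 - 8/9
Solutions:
 v(a) = C1 + C2*a + C3*a^2 + 32*a^3/27


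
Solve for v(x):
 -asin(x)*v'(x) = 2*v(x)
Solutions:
 v(x) = C1*exp(-2*Integral(1/asin(x), x))


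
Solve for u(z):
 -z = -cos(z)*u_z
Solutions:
 u(z) = C1 + Integral(z/cos(z), z)


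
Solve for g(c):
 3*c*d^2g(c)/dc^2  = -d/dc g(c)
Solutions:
 g(c) = C1 + C2*c^(2/3)


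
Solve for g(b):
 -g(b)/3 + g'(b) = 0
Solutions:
 g(b) = C1*exp(b/3)


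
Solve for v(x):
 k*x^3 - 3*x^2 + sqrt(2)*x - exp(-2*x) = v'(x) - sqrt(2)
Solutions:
 v(x) = C1 + k*x^4/4 - x^3 + sqrt(2)*x^2/2 + sqrt(2)*x + exp(-2*x)/2


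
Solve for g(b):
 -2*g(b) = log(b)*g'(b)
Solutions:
 g(b) = C1*exp(-2*li(b))


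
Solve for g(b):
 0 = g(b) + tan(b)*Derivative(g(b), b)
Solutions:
 g(b) = C1/sin(b)


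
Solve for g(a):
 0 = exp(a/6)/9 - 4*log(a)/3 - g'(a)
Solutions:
 g(a) = C1 - 4*a*log(a)/3 + 4*a/3 + 2*exp(a/6)/3


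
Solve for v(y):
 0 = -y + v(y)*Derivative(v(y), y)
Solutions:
 v(y) = -sqrt(C1 + y^2)
 v(y) = sqrt(C1 + y^2)


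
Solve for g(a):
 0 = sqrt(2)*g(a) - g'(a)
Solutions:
 g(a) = C1*exp(sqrt(2)*a)


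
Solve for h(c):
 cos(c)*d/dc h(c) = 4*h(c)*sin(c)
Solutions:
 h(c) = C1/cos(c)^4


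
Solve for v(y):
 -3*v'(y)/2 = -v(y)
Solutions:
 v(y) = C1*exp(2*y/3)


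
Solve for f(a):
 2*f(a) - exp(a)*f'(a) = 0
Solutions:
 f(a) = C1*exp(-2*exp(-a))


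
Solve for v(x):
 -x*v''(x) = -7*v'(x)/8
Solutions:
 v(x) = C1 + C2*x^(15/8)


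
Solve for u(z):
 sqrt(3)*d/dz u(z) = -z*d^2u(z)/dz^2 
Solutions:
 u(z) = C1 + C2*z^(1 - sqrt(3))


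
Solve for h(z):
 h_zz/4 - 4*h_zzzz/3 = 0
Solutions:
 h(z) = C1 + C2*z + C3*exp(-sqrt(3)*z/4) + C4*exp(sqrt(3)*z/4)


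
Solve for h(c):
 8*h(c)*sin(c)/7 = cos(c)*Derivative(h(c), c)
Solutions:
 h(c) = C1/cos(c)^(8/7)


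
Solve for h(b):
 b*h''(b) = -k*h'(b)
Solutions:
 h(b) = C1 + b^(1 - re(k))*(C2*sin(log(b)*Abs(im(k))) + C3*cos(log(b)*im(k)))


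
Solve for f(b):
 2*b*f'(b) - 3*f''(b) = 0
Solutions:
 f(b) = C1 + C2*erfi(sqrt(3)*b/3)


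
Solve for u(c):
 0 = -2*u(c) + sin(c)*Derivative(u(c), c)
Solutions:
 u(c) = C1*(cos(c) - 1)/(cos(c) + 1)


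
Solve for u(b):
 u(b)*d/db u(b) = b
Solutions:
 u(b) = -sqrt(C1 + b^2)
 u(b) = sqrt(C1 + b^2)


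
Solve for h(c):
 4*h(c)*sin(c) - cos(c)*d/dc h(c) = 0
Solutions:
 h(c) = C1/cos(c)^4


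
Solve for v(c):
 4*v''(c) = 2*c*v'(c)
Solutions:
 v(c) = C1 + C2*erfi(c/2)


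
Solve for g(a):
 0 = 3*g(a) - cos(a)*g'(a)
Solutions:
 g(a) = C1*(sin(a) + 1)^(3/2)/(sin(a) - 1)^(3/2)


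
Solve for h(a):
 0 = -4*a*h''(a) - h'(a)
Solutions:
 h(a) = C1 + C2*a^(3/4)


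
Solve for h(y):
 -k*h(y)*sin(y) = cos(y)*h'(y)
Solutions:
 h(y) = C1*exp(k*log(cos(y)))


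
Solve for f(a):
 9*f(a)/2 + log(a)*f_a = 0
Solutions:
 f(a) = C1*exp(-9*li(a)/2)


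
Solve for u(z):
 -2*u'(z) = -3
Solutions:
 u(z) = C1 + 3*z/2


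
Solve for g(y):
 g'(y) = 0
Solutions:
 g(y) = C1


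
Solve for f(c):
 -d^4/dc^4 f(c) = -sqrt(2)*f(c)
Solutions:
 f(c) = C1*exp(-2^(1/8)*c) + C2*exp(2^(1/8)*c) + C3*sin(2^(1/8)*c) + C4*cos(2^(1/8)*c)


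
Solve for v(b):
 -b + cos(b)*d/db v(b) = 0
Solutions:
 v(b) = C1 + Integral(b/cos(b), b)


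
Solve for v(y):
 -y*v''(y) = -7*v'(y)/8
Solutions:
 v(y) = C1 + C2*y^(15/8)


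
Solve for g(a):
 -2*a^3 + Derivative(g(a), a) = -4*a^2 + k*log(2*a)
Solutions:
 g(a) = C1 + a^4/2 - 4*a^3/3 + a*k*log(a) - a*k + a*k*log(2)


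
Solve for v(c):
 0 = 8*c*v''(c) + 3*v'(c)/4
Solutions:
 v(c) = C1 + C2*c^(29/32)


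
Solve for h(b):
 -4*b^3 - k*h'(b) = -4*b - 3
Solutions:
 h(b) = C1 - b^4/k + 2*b^2/k + 3*b/k


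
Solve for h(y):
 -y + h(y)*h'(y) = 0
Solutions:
 h(y) = -sqrt(C1 + y^2)
 h(y) = sqrt(C1 + y^2)


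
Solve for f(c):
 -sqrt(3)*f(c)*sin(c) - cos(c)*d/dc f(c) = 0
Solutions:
 f(c) = C1*cos(c)^(sqrt(3))


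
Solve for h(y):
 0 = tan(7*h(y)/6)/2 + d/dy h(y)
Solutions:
 h(y) = -6*asin(C1*exp(-7*y/12))/7 + 6*pi/7
 h(y) = 6*asin(C1*exp(-7*y/12))/7


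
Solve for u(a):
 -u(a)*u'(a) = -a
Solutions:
 u(a) = -sqrt(C1 + a^2)
 u(a) = sqrt(C1 + a^2)


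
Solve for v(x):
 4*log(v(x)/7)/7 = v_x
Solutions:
 7*Integral(1/(-log(_y) + log(7)), (_y, v(x)))/4 = C1 - x


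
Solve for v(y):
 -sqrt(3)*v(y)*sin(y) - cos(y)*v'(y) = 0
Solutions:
 v(y) = C1*cos(y)^(sqrt(3))


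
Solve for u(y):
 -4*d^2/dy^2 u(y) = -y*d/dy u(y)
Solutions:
 u(y) = C1 + C2*erfi(sqrt(2)*y/4)


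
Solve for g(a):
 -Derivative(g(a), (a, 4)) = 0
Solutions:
 g(a) = C1 + C2*a + C3*a^2 + C4*a^3


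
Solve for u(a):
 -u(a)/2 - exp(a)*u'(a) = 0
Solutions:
 u(a) = C1*exp(exp(-a)/2)


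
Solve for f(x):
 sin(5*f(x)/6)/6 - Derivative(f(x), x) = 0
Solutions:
 -x/6 + 3*log(cos(5*f(x)/6) - 1)/5 - 3*log(cos(5*f(x)/6) + 1)/5 = C1


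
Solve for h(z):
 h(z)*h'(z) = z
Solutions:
 h(z) = -sqrt(C1 + z^2)
 h(z) = sqrt(C1 + z^2)


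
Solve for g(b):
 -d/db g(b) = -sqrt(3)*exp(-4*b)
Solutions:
 g(b) = C1 - sqrt(3)*exp(-4*b)/4


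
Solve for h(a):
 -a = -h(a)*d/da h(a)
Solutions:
 h(a) = -sqrt(C1 + a^2)
 h(a) = sqrt(C1 + a^2)


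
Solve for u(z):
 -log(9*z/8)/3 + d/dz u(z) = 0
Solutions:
 u(z) = C1 + z*log(z)/3 - z*log(2) - z/3 + 2*z*log(3)/3


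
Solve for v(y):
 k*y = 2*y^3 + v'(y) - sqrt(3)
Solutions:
 v(y) = C1 + k*y^2/2 - y^4/2 + sqrt(3)*y


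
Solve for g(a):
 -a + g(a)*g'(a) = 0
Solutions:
 g(a) = -sqrt(C1 + a^2)
 g(a) = sqrt(C1 + a^2)


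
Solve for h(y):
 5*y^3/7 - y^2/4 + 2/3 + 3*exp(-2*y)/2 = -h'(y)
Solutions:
 h(y) = C1 - 5*y^4/28 + y^3/12 - 2*y/3 + 3*exp(-2*y)/4


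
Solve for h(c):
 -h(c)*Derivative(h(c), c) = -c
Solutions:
 h(c) = -sqrt(C1 + c^2)
 h(c) = sqrt(C1 + c^2)


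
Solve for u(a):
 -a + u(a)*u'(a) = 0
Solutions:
 u(a) = -sqrt(C1 + a^2)
 u(a) = sqrt(C1 + a^2)


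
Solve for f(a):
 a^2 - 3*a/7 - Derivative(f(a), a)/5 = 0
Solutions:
 f(a) = C1 + 5*a^3/3 - 15*a^2/14


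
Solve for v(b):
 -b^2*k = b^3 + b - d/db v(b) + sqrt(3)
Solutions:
 v(b) = C1 + b^4/4 + b^3*k/3 + b^2/2 + sqrt(3)*b


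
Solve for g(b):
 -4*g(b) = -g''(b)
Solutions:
 g(b) = C1*exp(-2*b) + C2*exp(2*b)


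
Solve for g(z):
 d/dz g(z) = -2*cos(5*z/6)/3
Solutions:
 g(z) = C1 - 4*sin(5*z/6)/5


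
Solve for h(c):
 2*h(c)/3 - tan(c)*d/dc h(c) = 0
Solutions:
 h(c) = C1*sin(c)^(2/3)


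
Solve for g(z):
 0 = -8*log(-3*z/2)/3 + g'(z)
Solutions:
 g(z) = C1 + 8*z*log(-z)/3 + 8*z*(-1 - log(2) + log(3))/3


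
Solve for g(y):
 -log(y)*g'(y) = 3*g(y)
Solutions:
 g(y) = C1*exp(-3*li(y))


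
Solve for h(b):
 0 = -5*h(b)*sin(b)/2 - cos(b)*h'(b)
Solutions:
 h(b) = C1*cos(b)^(5/2)


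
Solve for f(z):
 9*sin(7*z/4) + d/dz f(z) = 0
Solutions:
 f(z) = C1 + 36*cos(7*z/4)/7


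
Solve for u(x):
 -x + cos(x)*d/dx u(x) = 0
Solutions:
 u(x) = C1 + Integral(x/cos(x), x)


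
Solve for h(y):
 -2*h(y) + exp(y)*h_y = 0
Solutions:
 h(y) = C1*exp(-2*exp(-y))


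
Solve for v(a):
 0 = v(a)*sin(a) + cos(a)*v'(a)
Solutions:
 v(a) = C1*cos(a)


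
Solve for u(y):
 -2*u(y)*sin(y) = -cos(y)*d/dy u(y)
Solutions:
 u(y) = C1/cos(y)^2


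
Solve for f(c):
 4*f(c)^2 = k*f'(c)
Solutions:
 f(c) = -k/(C1*k + 4*c)


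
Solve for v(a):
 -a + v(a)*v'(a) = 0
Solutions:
 v(a) = -sqrt(C1 + a^2)
 v(a) = sqrt(C1 + a^2)


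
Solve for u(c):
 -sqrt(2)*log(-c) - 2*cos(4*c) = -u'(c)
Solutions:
 u(c) = C1 + sqrt(2)*c*(log(-c) - 1) + sin(4*c)/2


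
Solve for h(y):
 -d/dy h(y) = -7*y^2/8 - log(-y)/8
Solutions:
 h(y) = C1 + 7*y^3/24 + y*log(-y)/8 - y/8


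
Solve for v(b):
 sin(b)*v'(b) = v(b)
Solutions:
 v(b) = C1*sqrt(cos(b) - 1)/sqrt(cos(b) + 1)


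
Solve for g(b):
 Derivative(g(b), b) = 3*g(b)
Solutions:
 g(b) = C1*exp(3*b)


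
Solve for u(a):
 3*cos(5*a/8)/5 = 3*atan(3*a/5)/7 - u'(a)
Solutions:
 u(a) = C1 + 3*a*atan(3*a/5)/7 - 5*log(9*a^2 + 25)/14 - 24*sin(5*a/8)/25


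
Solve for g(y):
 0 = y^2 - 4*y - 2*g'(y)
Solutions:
 g(y) = C1 + y^3/6 - y^2


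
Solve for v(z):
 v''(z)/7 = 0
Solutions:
 v(z) = C1 + C2*z


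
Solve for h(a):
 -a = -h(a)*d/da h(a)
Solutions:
 h(a) = -sqrt(C1 + a^2)
 h(a) = sqrt(C1 + a^2)


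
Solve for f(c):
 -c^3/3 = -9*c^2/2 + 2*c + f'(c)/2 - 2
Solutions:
 f(c) = C1 - c^4/6 + 3*c^3 - 2*c^2 + 4*c


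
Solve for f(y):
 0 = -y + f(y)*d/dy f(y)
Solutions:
 f(y) = -sqrt(C1 + y^2)
 f(y) = sqrt(C1 + y^2)


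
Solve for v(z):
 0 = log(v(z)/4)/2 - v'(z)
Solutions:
 2*Integral(1/(-log(_y) + 2*log(2)), (_y, v(z))) = C1 - z


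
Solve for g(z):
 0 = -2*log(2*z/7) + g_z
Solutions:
 g(z) = C1 + 2*z*log(z) + z*log(4/49) - 2*z


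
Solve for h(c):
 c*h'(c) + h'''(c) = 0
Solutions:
 h(c) = C1 + Integral(C2*airyai(-c) + C3*airybi(-c), c)


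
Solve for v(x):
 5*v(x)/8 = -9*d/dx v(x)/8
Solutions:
 v(x) = C1*exp(-5*x/9)


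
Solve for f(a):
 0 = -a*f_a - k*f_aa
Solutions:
 f(a) = C1 + C2*sqrt(k)*erf(sqrt(2)*a*sqrt(1/k)/2)


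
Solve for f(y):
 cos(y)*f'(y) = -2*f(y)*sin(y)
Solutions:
 f(y) = C1*cos(y)^2


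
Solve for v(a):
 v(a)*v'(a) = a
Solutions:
 v(a) = -sqrt(C1 + a^2)
 v(a) = sqrt(C1 + a^2)


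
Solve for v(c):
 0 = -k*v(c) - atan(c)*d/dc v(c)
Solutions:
 v(c) = C1*exp(-k*Integral(1/atan(c), c))


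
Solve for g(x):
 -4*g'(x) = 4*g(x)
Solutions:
 g(x) = C1*exp(-x)


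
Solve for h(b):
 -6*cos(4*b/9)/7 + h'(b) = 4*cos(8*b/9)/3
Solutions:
 h(b) = C1 + 27*sin(4*b/9)/14 + 3*sin(8*b/9)/2


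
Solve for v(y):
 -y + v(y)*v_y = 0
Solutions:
 v(y) = -sqrt(C1 + y^2)
 v(y) = sqrt(C1 + y^2)


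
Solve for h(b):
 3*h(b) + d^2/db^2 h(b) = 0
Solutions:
 h(b) = C1*sin(sqrt(3)*b) + C2*cos(sqrt(3)*b)


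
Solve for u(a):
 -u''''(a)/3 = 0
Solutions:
 u(a) = C1 + C2*a + C3*a^2 + C4*a^3


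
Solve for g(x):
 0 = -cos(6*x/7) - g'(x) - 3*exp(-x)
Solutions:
 g(x) = C1 - 7*sin(6*x/7)/6 + 3*exp(-x)


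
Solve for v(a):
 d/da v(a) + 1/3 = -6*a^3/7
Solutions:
 v(a) = C1 - 3*a^4/14 - a/3


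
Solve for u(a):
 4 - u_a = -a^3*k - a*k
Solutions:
 u(a) = C1 + a^4*k/4 + a^2*k/2 + 4*a


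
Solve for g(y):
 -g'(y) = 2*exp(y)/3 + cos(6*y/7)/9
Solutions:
 g(y) = C1 - 2*exp(y)/3 - 7*sin(6*y/7)/54


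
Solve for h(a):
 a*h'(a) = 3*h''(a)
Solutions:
 h(a) = C1 + C2*erfi(sqrt(6)*a/6)


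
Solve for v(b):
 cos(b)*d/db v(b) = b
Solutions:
 v(b) = C1 + Integral(b/cos(b), b)


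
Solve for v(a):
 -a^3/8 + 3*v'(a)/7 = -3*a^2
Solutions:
 v(a) = C1 + 7*a^4/96 - 7*a^3/3


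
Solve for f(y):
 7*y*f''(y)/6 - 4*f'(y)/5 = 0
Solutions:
 f(y) = C1 + C2*y^(59/35)


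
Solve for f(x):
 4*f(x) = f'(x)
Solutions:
 f(x) = C1*exp(4*x)


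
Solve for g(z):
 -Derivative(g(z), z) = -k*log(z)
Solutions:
 g(z) = C1 + k*z*log(z) - k*z


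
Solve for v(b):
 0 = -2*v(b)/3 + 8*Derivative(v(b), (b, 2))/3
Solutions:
 v(b) = C1*exp(-b/2) + C2*exp(b/2)


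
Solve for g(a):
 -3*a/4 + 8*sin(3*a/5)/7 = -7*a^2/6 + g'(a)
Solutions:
 g(a) = C1 + 7*a^3/18 - 3*a^2/8 - 40*cos(3*a/5)/21


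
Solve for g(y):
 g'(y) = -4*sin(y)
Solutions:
 g(y) = C1 + 4*cos(y)


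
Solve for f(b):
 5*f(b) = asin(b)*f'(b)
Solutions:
 f(b) = C1*exp(5*Integral(1/asin(b), b))


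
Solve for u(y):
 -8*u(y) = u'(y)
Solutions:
 u(y) = C1*exp(-8*y)


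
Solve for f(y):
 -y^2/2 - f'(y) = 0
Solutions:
 f(y) = C1 - y^3/6


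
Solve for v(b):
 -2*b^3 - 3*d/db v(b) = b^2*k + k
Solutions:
 v(b) = C1 - b^4/6 - b^3*k/9 - b*k/3


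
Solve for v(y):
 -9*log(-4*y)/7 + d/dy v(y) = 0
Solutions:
 v(y) = C1 + 9*y*log(-y)/7 + 9*y*(-1 + 2*log(2))/7


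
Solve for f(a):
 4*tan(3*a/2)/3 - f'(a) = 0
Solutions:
 f(a) = C1 - 8*log(cos(3*a/2))/9


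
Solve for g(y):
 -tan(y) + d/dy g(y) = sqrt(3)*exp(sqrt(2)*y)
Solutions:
 g(y) = C1 + sqrt(6)*exp(sqrt(2)*y)/2 - log(cos(y))


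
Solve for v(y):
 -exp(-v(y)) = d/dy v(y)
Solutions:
 v(y) = log(C1 - y)


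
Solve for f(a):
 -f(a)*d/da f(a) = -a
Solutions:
 f(a) = -sqrt(C1 + a^2)
 f(a) = sqrt(C1 + a^2)


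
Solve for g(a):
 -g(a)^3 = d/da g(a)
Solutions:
 g(a) = -sqrt(2)*sqrt(-1/(C1 - a))/2
 g(a) = sqrt(2)*sqrt(-1/(C1 - a))/2


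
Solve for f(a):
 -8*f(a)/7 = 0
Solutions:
 f(a) = 0


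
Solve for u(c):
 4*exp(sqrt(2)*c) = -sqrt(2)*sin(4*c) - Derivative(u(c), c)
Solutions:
 u(c) = C1 - 2*sqrt(2)*exp(sqrt(2)*c) + sqrt(2)*cos(4*c)/4


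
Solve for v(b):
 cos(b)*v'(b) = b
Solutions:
 v(b) = C1 + Integral(b/cos(b), b)


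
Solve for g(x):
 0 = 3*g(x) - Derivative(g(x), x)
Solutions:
 g(x) = C1*exp(3*x)


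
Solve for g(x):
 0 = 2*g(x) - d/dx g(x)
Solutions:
 g(x) = C1*exp(2*x)


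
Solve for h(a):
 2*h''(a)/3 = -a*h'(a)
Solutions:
 h(a) = C1 + C2*erf(sqrt(3)*a/2)


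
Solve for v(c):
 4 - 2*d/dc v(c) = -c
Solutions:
 v(c) = C1 + c^2/4 + 2*c


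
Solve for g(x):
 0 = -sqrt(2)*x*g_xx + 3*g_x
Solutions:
 g(x) = C1 + C2*x^(1 + 3*sqrt(2)/2)


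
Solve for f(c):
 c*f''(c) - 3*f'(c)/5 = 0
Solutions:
 f(c) = C1 + C2*c^(8/5)


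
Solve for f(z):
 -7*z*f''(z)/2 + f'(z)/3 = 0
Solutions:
 f(z) = C1 + C2*z^(23/21)


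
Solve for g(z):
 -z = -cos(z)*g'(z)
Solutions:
 g(z) = C1 + Integral(z/cos(z), z)


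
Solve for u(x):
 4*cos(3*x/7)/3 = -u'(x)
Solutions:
 u(x) = C1 - 28*sin(3*x/7)/9


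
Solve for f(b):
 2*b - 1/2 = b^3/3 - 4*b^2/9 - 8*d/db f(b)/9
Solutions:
 f(b) = C1 + 3*b^4/32 - b^3/6 - 9*b^2/8 + 9*b/16


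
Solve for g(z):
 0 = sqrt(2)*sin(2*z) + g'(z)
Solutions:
 g(z) = C1 + sqrt(2)*cos(2*z)/2


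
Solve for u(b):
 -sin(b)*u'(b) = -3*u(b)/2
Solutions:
 u(b) = C1*(cos(b) - 1)^(3/4)/(cos(b) + 1)^(3/4)


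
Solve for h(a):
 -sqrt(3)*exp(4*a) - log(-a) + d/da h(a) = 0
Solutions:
 h(a) = C1 + a*log(-a) - a + sqrt(3)*exp(4*a)/4


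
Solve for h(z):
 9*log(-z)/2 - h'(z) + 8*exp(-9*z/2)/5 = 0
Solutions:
 h(z) = C1 + 9*z*log(-z)/2 - 9*z/2 - 16*exp(-9*z/2)/45


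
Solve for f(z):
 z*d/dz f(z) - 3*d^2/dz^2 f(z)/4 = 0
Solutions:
 f(z) = C1 + C2*erfi(sqrt(6)*z/3)


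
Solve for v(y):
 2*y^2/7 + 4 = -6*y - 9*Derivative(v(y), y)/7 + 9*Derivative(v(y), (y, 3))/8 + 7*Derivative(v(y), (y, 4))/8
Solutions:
 v(y) = C1 + C2*exp(-y*(3*3^(1/3)/(2*sqrt(154) + 25)^(1/3) + 6 + 3^(2/3)*(2*sqrt(154) + 25)^(1/3))/14)*sin(3*3^(1/6)*y*(-(2*sqrt(154) + 25)^(1/3) + 3^(2/3)/(2*sqrt(154) + 25)^(1/3))/14) + C3*exp(-y*(3*3^(1/3)/(2*sqrt(154) + 25)^(1/3) + 6 + 3^(2/3)*(2*sqrt(154) + 25)^(1/3))/14)*cos(3*3^(1/6)*y*(-(2*sqrt(154) + 25)^(1/3) + 3^(2/3)/(2*sqrt(154) + 25)^(1/3))/14) + C4*exp(y*(-3 + 3*3^(1/3)/(2*sqrt(154) + 25)^(1/3) + 3^(2/3)*(2*sqrt(154) + 25)^(1/3))/7) - 2*y^3/27 - 7*y^2/3 - 7*y/2


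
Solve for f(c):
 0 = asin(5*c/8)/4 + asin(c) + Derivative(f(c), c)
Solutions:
 f(c) = C1 - c*asin(5*c/8)/4 - c*asin(c) - sqrt(1 - c^2) - sqrt(64 - 25*c^2)/20


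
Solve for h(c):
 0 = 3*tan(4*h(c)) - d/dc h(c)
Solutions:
 h(c) = -asin(C1*exp(12*c))/4 + pi/4
 h(c) = asin(C1*exp(12*c))/4


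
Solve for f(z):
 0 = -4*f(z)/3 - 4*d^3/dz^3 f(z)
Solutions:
 f(z) = C3*exp(-3^(2/3)*z/3) + (C1*sin(3^(1/6)*z/2) + C2*cos(3^(1/6)*z/2))*exp(3^(2/3)*z/6)


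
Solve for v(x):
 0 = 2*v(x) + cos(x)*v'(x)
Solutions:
 v(x) = C1*(sin(x) - 1)/(sin(x) + 1)


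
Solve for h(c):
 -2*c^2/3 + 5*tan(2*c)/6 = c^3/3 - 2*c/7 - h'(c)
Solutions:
 h(c) = C1 + c^4/12 + 2*c^3/9 - c^2/7 + 5*log(cos(2*c))/12


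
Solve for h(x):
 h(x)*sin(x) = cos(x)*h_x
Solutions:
 h(x) = C1/cos(x)


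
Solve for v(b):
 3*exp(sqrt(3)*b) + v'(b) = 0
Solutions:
 v(b) = C1 - sqrt(3)*exp(sqrt(3)*b)


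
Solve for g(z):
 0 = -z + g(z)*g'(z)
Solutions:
 g(z) = -sqrt(C1 + z^2)
 g(z) = sqrt(C1 + z^2)


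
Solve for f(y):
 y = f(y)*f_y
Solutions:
 f(y) = -sqrt(C1 + y^2)
 f(y) = sqrt(C1 + y^2)


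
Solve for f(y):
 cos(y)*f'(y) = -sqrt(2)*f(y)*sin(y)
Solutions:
 f(y) = C1*cos(y)^(sqrt(2))


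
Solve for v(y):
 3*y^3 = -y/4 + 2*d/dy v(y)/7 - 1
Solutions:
 v(y) = C1 + 21*y^4/8 + 7*y^2/16 + 7*y/2


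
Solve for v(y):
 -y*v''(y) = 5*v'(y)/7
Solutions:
 v(y) = C1 + C2*y^(2/7)


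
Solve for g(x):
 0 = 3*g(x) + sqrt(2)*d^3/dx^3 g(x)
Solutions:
 g(x) = C3*exp(-2^(5/6)*3^(1/3)*x/2) + (C1*sin(6^(5/6)*x/4) + C2*cos(6^(5/6)*x/4))*exp(2^(5/6)*3^(1/3)*x/4)


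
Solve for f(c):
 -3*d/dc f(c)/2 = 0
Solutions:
 f(c) = C1


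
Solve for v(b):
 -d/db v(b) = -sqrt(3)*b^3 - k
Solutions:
 v(b) = C1 + sqrt(3)*b^4/4 + b*k


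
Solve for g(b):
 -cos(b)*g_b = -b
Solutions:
 g(b) = C1 + Integral(b/cos(b), b)


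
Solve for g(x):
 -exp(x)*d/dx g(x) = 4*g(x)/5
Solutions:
 g(x) = C1*exp(4*exp(-x)/5)


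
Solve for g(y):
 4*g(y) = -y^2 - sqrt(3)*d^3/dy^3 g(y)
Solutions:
 g(y) = C3*exp(-2^(2/3)*3^(5/6)*y/3) - y^2/4 + (C1*sin(2^(2/3)*3^(1/3)*y/2) + C2*cos(2^(2/3)*3^(1/3)*y/2))*exp(2^(2/3)*3^(5/6)*y/6)


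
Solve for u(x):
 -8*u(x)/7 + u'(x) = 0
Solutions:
 u(x) = C1*exp(8*x/7)


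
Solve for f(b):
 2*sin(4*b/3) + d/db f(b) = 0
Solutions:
 f(b) = C1 + 3*cos(4*b/3)/2


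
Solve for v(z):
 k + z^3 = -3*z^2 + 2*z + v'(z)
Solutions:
 v(z) = C1 + k*z + z^4/4 + z^3 - z^2


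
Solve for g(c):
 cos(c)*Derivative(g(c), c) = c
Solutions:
 g(c) = C1 + Integral(c/cos(c), c)


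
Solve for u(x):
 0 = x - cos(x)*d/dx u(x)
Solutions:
 u(x) = C1 + Integral(x/cos(x), x)


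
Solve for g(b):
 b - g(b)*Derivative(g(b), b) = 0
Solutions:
 g(b) = -sqrt(C1 + b^2)
 g(b) = sqrt(C1 + b^2)
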